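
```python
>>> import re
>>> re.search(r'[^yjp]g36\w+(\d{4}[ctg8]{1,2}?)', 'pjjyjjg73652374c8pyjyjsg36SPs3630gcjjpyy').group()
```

'sg36SPs3630g'

Because the quantifier is non-greedy, it stops expanding at the earliest point where the rest of the pattern can succeed.
The match spans [22:34] → 'sg36SPs3630g'.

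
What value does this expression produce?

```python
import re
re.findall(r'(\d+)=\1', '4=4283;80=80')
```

A backreference is literal: `\1` must see the identical characters the first group matched.
With a single group, `findall` returns only what that group captured — 2 items.

['4', '80']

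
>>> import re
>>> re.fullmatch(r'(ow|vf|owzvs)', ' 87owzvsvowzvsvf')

None

For `fullmatch`, every character of the input must be accounted for by the pattern.
Here there's no way to consume every character, so the call returns None.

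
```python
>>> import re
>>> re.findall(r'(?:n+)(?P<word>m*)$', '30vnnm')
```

['m']

With a single group, `findall` returns only what that group captured — 1 item.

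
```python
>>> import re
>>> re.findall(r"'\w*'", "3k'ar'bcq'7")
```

Matches: at [2:6] → "'ar'".
Since nothing is captured, `findall` lists the 1 matched substring directly.

["'ar'"]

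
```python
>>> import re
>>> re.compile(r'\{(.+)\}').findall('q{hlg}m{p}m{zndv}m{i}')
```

Walking the string: at [1:21] match '{hlg}m{p}m{zndv}m{i}', group 1 = 'hlg}m{p}m{zndv}m{i'.
One capturing group, so `findall` returns just the captured substring from the one match — 1 in all.

['hlg}m{p}m{zndv}m{i']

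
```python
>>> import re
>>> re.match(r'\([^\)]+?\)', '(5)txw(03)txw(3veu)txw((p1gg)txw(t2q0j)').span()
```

With `match`, the pattern is implicitly anchored at the beginning.
The match spans [0:3] → '(5)'.

(0, 3)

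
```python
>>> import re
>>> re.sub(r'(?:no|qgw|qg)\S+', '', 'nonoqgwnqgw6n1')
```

''

Matches: at [0:14] → 'nonoqgwnqgw6n1'.
Each match is replaced by ''.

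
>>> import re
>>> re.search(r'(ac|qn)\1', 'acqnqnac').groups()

The match spans [2:6] → 'qnqn'.
Captured: group 1 = 'qn'.

('qn',)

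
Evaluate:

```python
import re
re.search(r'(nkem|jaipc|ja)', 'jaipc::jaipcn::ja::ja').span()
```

(0, 5)

Alternation isn't longest-match — the leftmost alternative that fits at this position is chosen.
`re.search` scans for the first position where the pattern succeeds.
The match spans [0:5] → 'jaipc'.
Captured: group 1 = 'jaipc'.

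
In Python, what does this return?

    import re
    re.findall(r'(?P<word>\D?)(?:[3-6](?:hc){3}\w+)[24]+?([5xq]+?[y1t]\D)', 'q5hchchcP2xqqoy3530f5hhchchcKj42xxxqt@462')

[('q', 'xxxqt@')]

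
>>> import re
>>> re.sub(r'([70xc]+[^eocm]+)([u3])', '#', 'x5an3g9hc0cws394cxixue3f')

'#g9h#94#e3f'

Pattern: one or more of one of [70xc], then one or more of any character except [eocm] (captured); then one of [u3] (captured).
Matches: at [0:5] → 'x5an3'; at [8:14] → 'c0cws3'; at [16:21] → 'cxixu'.
Every occurrence is swapped for '#'.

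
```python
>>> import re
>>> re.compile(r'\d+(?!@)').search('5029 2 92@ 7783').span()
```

The negative lookahead/lookbehind blocks any match where the forbidden context is present.
The match spans [0:4] → '5029'.

(0, 4)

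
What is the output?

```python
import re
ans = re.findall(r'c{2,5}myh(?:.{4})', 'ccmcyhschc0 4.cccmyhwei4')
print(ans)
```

['cccmyhwei4']

This matches 2 to 5 of a literal 'c', then the literal 'myh'; then exactly 4 of any character (non-capturing group).
Since nothing is captured, `findall` lists the 1 matched substring directly.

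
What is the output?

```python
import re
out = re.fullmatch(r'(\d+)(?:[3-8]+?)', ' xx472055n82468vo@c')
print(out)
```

None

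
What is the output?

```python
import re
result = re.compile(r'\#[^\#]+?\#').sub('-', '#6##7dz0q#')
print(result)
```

--

`sub` substitutes '-' at each match site.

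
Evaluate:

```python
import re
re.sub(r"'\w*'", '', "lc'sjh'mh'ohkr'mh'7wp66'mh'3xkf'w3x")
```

Matches: at [2:7] → "'sjh'"; at [9:15] → "'ohkr'"; at [17:24] → "'7wp66'"; at [26:32] → "'3xkf'".
Each match is replaced by ''.

'lcmhmhmhw3x'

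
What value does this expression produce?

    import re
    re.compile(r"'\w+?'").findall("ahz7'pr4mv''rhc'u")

["'pr4mv'", "'rhc'"]

Matches: at [4:11] → "'pr4mv'"; at [11:16] → "'rhc'".
`findall` yields the raw match text (2 of them) because the pattern has no groups.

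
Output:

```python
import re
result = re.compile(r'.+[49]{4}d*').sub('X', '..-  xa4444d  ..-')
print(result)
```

Pattern: one or more of any character; then exactly 4 of one of [49], then zero or more of a literal 'd'.
Matches: at [0:12] → '..-  xa4444d'.
`sub` substitutes 'X' at each match site.

X  ..-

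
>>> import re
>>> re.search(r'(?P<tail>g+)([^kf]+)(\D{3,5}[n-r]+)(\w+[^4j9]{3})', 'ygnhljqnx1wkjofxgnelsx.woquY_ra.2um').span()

(1, 25)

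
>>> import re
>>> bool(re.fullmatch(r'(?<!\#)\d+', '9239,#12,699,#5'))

False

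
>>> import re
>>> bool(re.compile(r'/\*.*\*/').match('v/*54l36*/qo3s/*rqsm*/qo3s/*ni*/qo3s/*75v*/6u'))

False

With `match`, the pattern is implicitly anchored at the beginning.
Here the string doesn't start with a match, so the call returns None, and `bool(None)` is False.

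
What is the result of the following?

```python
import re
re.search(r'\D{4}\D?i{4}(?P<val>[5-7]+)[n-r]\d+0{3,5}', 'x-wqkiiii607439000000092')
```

None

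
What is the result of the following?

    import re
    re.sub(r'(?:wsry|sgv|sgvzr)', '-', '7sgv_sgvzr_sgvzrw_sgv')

The regex engine tests alternatives in the order written; an earlier branch that matches wins even if a later one would match more.
Matches: at [1:4] → 'sgv'; at [5:8] → 'sgv'; at [11:14] → 'sgv'; at [18:21] → 'sgv'.
Every occurrence is swapped for '-'.

'7-_-zr_-zrw_-'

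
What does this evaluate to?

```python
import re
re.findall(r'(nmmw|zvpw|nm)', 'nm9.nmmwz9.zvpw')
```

Alternation tries branches left to right and keeps the first one that lets the overall match succeed at that position.
Matches: at [0:2] match 'nm', group 1 = 'nm'; at [4:8] match 'nmmw', group 1 = 'nmmw'; at [11:15] match 'zvpw', group 1 = 'zvpw'.
With a single group, `findall` returns only what that group captured — 3 items.

['nm', 'nmmw', 'zvpw']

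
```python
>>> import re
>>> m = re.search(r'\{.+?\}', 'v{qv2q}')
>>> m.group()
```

`re.search` scans for the first position where the pattern succeeds.
The match spans [1:7] → '{qv2q}'.

'{qv2q}'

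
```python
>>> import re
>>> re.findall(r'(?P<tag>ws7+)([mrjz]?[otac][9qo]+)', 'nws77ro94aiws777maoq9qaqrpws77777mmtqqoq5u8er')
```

The pattern matches the literal 'ws', then one or more of a literal '7' (captured as 'tag'); then optionally one of [mrjz], then one of [otac], then one or more of one of [9qo] (captured).
Walking the string: at [1:8] match 'ws77ro9', groups = ('ws77', 'ro9'); at [11:22] match 'ws777maoq9q', groups = ('ws777', 'maoq9q').
2 groups means each result is a tuple of 2 captured strings — 2 here.

[('ws77', 'ro9'), ('ws777', 'maoq9q')]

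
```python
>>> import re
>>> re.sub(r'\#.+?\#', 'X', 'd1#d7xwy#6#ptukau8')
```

The `?` after the quantifier makes it lazy — it takes as little as possible before letting the rest of the pattern try.
Each match is replaced by 'X'.

'd1X6#ptukau8'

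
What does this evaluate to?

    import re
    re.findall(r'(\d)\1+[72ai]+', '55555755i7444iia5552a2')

['5', '5', '4', '5']

`\1` has to match the exact text group 1 already captured.
Walking the string: at [0:6] match '555557', group 1 = '5'; at [6:10] match '55i7', group 1 = '5'; at [10:16] match '444iia', group 1 = '4'; at [16:22] match '5552a2', group 1 = '5'.
`findall` collects group 1 from each match (4 total).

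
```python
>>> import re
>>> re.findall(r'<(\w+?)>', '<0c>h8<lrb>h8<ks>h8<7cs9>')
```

['0c', 'lrb', 'ks', '7cs9']

Scanning left to right: at [0:4] match '<0c>', group 1 = '0c'; at [6:11] match '<lrb>', group 1 = 'lrb'; at [13:17] match '<ks>', group 1 = 'ks'; at [19:25] match '<7cs9>', group 1 = '7cs9'.
With a single group, `findall` returns only what that group captured — 4 items.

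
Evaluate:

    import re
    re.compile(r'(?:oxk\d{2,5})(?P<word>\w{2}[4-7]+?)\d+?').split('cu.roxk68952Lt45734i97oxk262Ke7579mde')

Because the quantifier is non-greedy, it stops expanding at the earliest point where the rest of the pattern can succeed.
`re.split` interleaves the captured-group text with the surrounding fragments.

['cu.r', 'Lt4', '734i97', 'Ke7', '79mde']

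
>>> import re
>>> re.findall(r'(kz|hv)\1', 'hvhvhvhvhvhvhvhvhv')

['hv', 'hv', 'hv', 'hv']

The backreference `\1` re-matches whatever the first group consumed, character for character.
Matches: at [0:4] match 'hvhv', group 1 = 'hv'; at [4:8] match 'hvhv', group 1 = 'hv'; at [8:12] match 'hvhv', group 1 = 'hv'; at [12:16] match 'hvhv', group 1 = 'hv'.
One capturing group, so `findall` returns just the captured substring from each match — 4 in all.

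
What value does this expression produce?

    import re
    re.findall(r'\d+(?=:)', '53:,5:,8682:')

['53', '5', '8682']

The lookaround is zero-width — it requires the adjacent text to match without consuming it, so the asserted text isn't part of the match.
Matches: at [0:2] → '53'; at [4:5] → '5'; at [7:11] → '8682'.
With no groups in the pattern, `findall` gives back each whole match — 3 here.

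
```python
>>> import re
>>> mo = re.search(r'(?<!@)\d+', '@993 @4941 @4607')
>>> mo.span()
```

Because the assertion is negative and zero-width, positions next to the forbidden text are skipped.
The match spans [2:4] → '93'.

(2, 4)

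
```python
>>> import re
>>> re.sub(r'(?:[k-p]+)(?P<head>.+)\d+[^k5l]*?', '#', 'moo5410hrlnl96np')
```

'#np'

This matches one or more of a character in [k-p] (non-capturing group); then one or more of any character (captured as 'head'); then one or more of a digit, then zero or more of any character except [k5l] (lazy).
With the lazy modifier that quantifier settles for the fewest repetitions that let the rest of the pattern succeed (the atoms after it are unaffected and can still be greedy).
Matches: at [0:14] → 'moo5410hrlnl96'.
Every occurrence is swapped for '#'.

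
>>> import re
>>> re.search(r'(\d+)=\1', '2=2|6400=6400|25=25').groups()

The match spans [0:3] → '2=2'.
Captured: group 1 = '2'.

('2',)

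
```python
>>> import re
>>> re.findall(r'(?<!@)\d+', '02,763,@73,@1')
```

['02', '763', '3']

The negative lookaround is zero-width — it rules out positions where the adjacent text would match, without consuming anything.
Walking the string: at [0:2] → '02'; at [3:6] → '763'; at [9:10] → '3'.
`findall` yields the raw match text (3 of them) because the pattern has no groups.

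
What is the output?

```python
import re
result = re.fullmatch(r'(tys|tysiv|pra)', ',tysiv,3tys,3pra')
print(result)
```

None

For `fullmatch`, every character of the input must be accounted for by the pattern.
Here the pattern can't cover the whole string, so the call returns None.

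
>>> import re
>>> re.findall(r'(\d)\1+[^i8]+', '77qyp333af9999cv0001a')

After group 1 captures some text, `\1` only succeeds where that same text appears again.
Walking the string: at [0:21] match '77qyp333af9999cv0001a', group 1 = '7'.
`findall` collects group 1 from the one match (1 total).

['7']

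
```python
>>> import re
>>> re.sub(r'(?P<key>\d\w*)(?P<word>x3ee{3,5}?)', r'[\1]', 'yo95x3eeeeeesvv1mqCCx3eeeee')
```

'yo[95x3eeeeeesvv1mqCC]e'

This matches a digit, then zero or more of a word character (captured as 'key'); then the literal 'x3e', then 3 to 5 of the literal 'e' (lazy) (captured as 'word').
A non-greedy quantifier consumes as few characters as it can — just enough that the remainder of the pattern still matches from where it stops; whatever follows it matches normally.
Matches: at [2:26] → '95x3eeeeeesvv1mqCCx3eeee'.
Each match is replaced using the text its own group 1 captured.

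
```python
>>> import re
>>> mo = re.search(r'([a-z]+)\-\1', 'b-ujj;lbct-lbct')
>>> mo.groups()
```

The match spans [6:15] → 'lbct-lbct'.
Captured: group 1 = 'lbct'.

('lbct',)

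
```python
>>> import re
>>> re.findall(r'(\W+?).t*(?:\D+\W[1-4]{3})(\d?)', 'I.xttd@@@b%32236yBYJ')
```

The pattern matches one or more of a non-word character (lazy) (captured); then any character, then zero or more of a literal 't'; then one or more of a non-digit, then a non-word character, then exactly 3 of a character in [1-4] (non-capturing group); then optionally a digit (captured).
Walking the string: at [1:15] match '.xttd@@@b%3223', groups = ('.', '3').
`findall` packs the 2 group values into a tuple for every match.

[('.', '3')]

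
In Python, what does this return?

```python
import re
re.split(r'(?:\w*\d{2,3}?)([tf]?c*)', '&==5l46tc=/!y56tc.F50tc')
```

Pattern: zero or more of a word character, then 2 to 3 of a digit (lazy) (non-capturing group); then optionally one of [tf], then zero or more of the literal 'c' (captured).
Matches to split on: at [3:9] → '5l46tc'; at [12:17] → 'y56tc'; at [18:23] → 'F50tc'.
With a capturing group present, the delimiter's captured portion is kept in the result list.

['&==', 'tc', '=/!', 'tc', '.', 'tc', '']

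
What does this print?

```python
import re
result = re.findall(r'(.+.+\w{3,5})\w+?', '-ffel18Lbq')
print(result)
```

['-ffel18Lb']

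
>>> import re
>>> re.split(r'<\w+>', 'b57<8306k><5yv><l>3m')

The string is cut at each match, leaving 4 pieces.

['b57', '', '', '3m']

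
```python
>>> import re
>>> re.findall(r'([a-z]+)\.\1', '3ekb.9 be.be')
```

['be']

After group 1 captures some text, `\1` only succeeds where that same text appears again.
Scanning left to right: at [7:12] match 'be.be', group 1 = 'be'.
Because there's exactly one group, `findall` drops the full match and keeps group 1 from the one hit.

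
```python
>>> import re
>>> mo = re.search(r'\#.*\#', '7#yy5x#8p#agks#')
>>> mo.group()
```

`search` walks the string left to right and returns the first match it finds.
The match spans [1:15] → '#yy5x#8p#agks#'.

'#yy5x#8p#agks#'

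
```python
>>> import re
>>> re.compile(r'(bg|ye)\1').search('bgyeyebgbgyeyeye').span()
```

(2, 6)

`\1` has to match the exact text group 1 already captured.
`re.search` scans for the first position where the pattern succeeds.
The match spans [2:6] → 'yeye'.
Captured: group 1 = 'ye'.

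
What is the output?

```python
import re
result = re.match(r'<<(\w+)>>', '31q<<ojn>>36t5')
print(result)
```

None

`match` is anchored at position 0; if the pattern doesn't fit there, it returns None.
Here position 0 doesn't satisfy it, so the call returns None.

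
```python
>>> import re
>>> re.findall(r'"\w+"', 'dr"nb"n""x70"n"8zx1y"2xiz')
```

['"nb"', '"x70"', '"8zx1y"']

Walking the string: at [2:6] → '"nb"'; at [8:13] → '"x70"'; at [14:21] → '"8zx1y"'.
No capturing groups, so `findall` returns the 3 full match strings.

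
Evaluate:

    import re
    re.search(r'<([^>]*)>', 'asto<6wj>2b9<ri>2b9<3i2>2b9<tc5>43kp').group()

'<6wj>'

`re.search` scans for the first position where the pattern succeeds.
The match spans [4:9] → '<6wj>'.
Captured: group 1 = '6wj'.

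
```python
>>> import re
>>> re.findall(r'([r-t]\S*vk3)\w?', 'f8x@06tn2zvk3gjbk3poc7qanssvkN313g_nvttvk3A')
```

['tn2zvk3gjbk3poc7qanssvkN313g_nvttvk3']

This matches a character in [r-t], then zero or more of a non-whitespace character, then the literal 'vk3' (captured); then optionally a word character.
Walking the string: at [6:43] match 'tn2zvk3gjbk3poc7qanssvkN313g_nvttvk3A', group 1 = 'tn2zvk3gjbk3poc7qanssvkN313g_nvttvk3'.
`findall` collects group 1 from the one match (1 total).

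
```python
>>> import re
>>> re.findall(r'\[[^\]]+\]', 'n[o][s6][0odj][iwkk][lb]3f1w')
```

`findall` yields the raw match text (5 of them) because the pattern has no groups.

['[o]', '[s6]', '[0odj]', '[iwkk]', '[lb]']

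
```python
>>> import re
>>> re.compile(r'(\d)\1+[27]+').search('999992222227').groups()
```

('9',)

The match spans [0:12] → '999992222227'.
Captured: group 1 = '9'.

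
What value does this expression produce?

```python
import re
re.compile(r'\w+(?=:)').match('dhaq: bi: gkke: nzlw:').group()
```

'dhaq'

`match` is anchored at position 0; if the pattern doesn't fit there, it returns None.
The match spans [0:4] → 'dhaq'.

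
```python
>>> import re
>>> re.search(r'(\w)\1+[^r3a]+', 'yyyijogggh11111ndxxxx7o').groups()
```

('y',)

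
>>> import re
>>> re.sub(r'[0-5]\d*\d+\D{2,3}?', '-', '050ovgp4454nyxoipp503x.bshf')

Because the quantifier is non-greedy, it stops expanding at the earliest point where the rest of the pattern can succeed.
Every occurrence is swapped for '-'.

'-gp-xoipp-bshf'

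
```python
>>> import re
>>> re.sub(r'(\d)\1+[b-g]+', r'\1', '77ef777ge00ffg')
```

The backreference `\1` re-matches whatever the first group consumed, character for character.
Matches: at [0:4] → '77ef'; at [4:9] → '777ge'; at [9:14] → '00ffg'.
Each match is replaced using the text its own group 1 captured.

'770'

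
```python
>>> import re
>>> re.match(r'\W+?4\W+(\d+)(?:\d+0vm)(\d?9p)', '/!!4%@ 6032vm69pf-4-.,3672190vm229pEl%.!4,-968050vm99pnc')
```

None

The pattern matches one or more of a non-word character (lazy); then a literal '4'; then one or more of a non-word character; then one or more of a digit (captured); then one or more of a digit, then the literal '0vm' (non-capturing group); then optionally a digit, then the literal '9p' (captured).
With `match`, the pattern is implicitly anchored at the beginning.
Here position 0 doesn't satisfy it, so the call returns None.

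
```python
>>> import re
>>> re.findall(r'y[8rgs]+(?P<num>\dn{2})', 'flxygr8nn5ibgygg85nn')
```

['8nn', '5nn']

This matches a literal 'y'; then one or more of one of [8rgs]; then a digit, then exactly 2 of the literal 'n' (captured as 'num').
Matches: at [3:9] match 'ygr8nn', group 1 = '8nn'; at [13:20] match 'ygg85nn', group 1 = '5nn'.
`findall` collects group 1 from each match (2 total).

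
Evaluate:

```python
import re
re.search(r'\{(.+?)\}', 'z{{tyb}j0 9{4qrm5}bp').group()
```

The `?` after the quantifier makes it lazy — it takes as little as possible before letting the rest of the pattern try.
`search` walks the string left to right and returns the first match it finds.
The match spans [1:7] → '{{tyb}'.
Captured: group 1 = '{tyb'.

'{{tyb}'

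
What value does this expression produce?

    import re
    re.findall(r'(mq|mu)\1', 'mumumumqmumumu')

['mu', 'mu']

`\1` is not a pattern — it's the concrete string captured by group 1, re-applied verbatim.
Matches: at [0:4] match 'mumu', group 1 = 'mu'; at [8:12] match 'mumu', group 1 = 'mu'.
One capturing group, so `findall` returns just the captured substring from each match — 2 in all.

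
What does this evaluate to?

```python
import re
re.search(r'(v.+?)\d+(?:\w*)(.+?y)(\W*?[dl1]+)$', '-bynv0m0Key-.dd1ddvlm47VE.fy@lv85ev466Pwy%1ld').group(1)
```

'v0m'

The match spans [4:45] → 'v0m0Key-.dd1ddvlm47VE.fy@lv85ev466Pwy%1ld'.
Captured: group 1 = 'v0m', group 2 = '-.dd1ddvlm47VE.fy@lv85ev466Pwy', group 3 = '%1ld'.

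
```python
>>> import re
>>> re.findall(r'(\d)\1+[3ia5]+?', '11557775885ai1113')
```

['1', '7', '8', '1']

`\1` has to match the exact text group 1 already captured.
Because there's exactly one group, `findall` drops the full match and keeps group 1 from each hit.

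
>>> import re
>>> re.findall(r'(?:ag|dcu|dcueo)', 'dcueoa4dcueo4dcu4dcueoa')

['dcu', 'dcu', 'dcu', 'dcu']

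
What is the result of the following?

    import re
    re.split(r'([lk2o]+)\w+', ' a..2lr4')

Pattern: one or more of one of [lk2o] (captured); then one or more of a word character.
`re.split` interleaves the captured-group text with the surrounding fragments.

[' a..', '2l', '']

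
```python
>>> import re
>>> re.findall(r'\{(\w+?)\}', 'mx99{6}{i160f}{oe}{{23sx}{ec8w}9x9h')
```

['6', 'i160f', 'oe', '23sx', 'ec8w']

`findall` collects group 1 from each match (5 total).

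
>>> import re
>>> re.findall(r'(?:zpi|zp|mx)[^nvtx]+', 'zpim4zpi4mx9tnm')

['zpim4zpi4m']

Matches: at [0:10] → 'zpim4zpi4m'.
With no groups in the pattern, `findall` gives back each whole match — 1 here.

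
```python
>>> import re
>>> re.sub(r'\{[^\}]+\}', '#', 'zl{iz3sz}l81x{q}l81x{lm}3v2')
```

'zl#l81x#l81x#3v2'

Matches: at [2:9] → '{iz3sz}'; at [13:16] → '{q}'; at [20:24] → '{lm}'.
Each match is replaced by '#'.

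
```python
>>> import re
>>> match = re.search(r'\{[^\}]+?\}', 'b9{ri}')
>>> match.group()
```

The match spans [2:6] → '{ri}'.

'{ri}'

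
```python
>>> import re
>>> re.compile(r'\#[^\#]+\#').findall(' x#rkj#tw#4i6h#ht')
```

['#rkj#', '#4i6h#']

`findall` yields the raw match text (2 of them) because the pattern has no groups.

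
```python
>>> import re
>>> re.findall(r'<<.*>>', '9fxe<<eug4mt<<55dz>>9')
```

['<<eug4mt<<55dz>>']

With no groups in the pattern, `findall` gives back each whole match — 1 here.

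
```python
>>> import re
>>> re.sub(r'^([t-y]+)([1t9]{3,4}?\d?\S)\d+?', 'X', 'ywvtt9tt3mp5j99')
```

'Xmp5j99'

The pattern matches anchored at the start of the string; then one or more of a character in [t-y] (captured); then 3 to 4 of one of [1t9] (lazy), then optionally a digit, then a non-whitespace character (captured); then one or more of a digit (lazy).
Matches: at [0:9] → 'ywvtt9tt3'.
Each match is replaced by 'X'.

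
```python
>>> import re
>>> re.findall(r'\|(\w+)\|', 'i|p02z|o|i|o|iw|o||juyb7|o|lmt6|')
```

['p02z', 'i', 'iw', 'juyb7', 'lmt6']

Walking the string: at [1:7] match '|p02z|', group 1 = 'p02z'; at [8:11] match '|i|', group 1 = 'i'; at [12:16] match '|iw|', group 1 = 'iw'; at [18:25] match '|juyb7|', group 1 = 'juyb7'; at [26:32] match '|lmt6|', group 1 = 'lmt6'.
One capturing group, so `findall` returns just the captured substring from each match — 5 in all.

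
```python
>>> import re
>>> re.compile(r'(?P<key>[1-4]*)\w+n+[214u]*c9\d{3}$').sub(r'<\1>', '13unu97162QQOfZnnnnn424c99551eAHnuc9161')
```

'<13>'

The pattern matches zero or more of a character in [1-4] (captured as 'key'); then one or more of a word character; then one or more of the literal 'n', then zero or more of one of [214u]; then the literal 'c9', then exactly 3 of a digit; then anchored at the end.
Matches: at [0:39] → '13unu97162QQOfZnnnnn424c99551eAHnuc9161'.
Each match is replaced using the text its own group 1 captured.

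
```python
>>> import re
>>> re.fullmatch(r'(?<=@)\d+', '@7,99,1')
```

None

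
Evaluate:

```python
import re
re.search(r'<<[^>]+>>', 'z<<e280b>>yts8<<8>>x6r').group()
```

'<<e280b>>'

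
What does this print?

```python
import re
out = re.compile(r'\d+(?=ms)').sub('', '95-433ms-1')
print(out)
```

95-ms-1

The `(?=…)`/`(?<=…)` assertion just peeks at neighbouring text; it doesn't advance the match position.
Matches: at [3:6] → '433'.
Each match is replaced by ''.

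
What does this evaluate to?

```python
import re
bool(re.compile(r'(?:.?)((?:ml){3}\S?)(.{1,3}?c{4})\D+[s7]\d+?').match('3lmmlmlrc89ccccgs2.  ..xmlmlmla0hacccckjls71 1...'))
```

False

The pattern matches optionally any character (non-capturing group); then the literal 'ml' repeated 3 times, then optionally a non-whitespace character (captured); then 1 to 3 of any character (lazy), then exactly 4 of the literal 'c' (captured); then one or more of a non-digit, then one of [s7]; then one or more of a digit (lazy).
`re.match` won't scan ahead — the pattern has to work from the very first character.
Here the string doesn't start with a match, so the call returns None, and `bool(None)` is False.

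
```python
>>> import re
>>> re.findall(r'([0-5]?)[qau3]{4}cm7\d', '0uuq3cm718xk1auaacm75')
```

The pattern matches optionally a character in [0-5] (captured); then exactly 4 of one of [qau3]; then the literal 'cm7', then a digit.
Scanning left to right: at [0:9] match '0uuq3cm71', group 1 = '0'; at [12:21] match '1auaacm75', group 1 = '1'.
`findall` collects group 1 from each match (2 total).

['0', '1']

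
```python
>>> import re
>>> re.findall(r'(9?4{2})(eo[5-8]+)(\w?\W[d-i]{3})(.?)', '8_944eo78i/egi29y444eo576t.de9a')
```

[('944', 'eo78', 'i/egi', '2')]

This matches optionally a literal '9', then exactly 2 of a literal '4' (captured); then the literal 'eo', then one or more of a character in [5-8] (captured); then optionally a word character, then a non-word character, then exactly 3 of a character in [d-i] (captured); then optionally any character (captured).
4 groups means the one result is a tuple of 4 captured strings — 1 here.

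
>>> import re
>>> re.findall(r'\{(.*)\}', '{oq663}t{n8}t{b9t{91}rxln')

Scanning left to right: at [0:21] match '{oq663}t{n8}t{b9t{91}', group 1 = 'oq663}t{n8}t{b9t{91'.
Because there's exactly one group, `findall` drops the full match and keeps group 1 from the one hit.

['oq663}t{n8}t{b9t{91']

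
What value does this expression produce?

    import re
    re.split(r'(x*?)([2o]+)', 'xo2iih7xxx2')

This matches zero or more of a literal 'x' (lazy) (captured); then one or more of one of [2o] (captured).
Matches to split on: at [0:3] → 'xo2'; at [7:11] → 'xxx2'.
The group in the pattern means `split` returns the separators' captures alongside the pieces.

['', 'x', 'o2', 'iih7', 'xxx', '2', '']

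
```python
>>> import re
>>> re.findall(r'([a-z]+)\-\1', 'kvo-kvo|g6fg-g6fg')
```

['kvo', 'g']

`\1` is not a pattern — it's the concrete string captured by group 1, re-applied verbatim.
One capturing group, so `findall` returns just the captured substring from each match — 2 in all.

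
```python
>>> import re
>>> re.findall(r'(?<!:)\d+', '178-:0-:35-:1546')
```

The negative lookaround is zero-width — it rules out positions where the adjacent text would match, without consuming anything.
Scanning left to right: at [0:3] → '178'; at [9:10] → '5'; at [13:16] → '546'.
Since nothing is captured, `findall` lists the 3 matched substrings directly.

['178', '5', '546']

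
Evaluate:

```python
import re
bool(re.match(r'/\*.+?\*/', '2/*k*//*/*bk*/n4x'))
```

False

`match` is anchored at position 0; if the pattern doesn't fit there, it returns None.
Here the string doesn't start with a match, so the call returns None, and `bool(None)` is False.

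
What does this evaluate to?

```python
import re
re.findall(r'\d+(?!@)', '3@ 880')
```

A negative assertion filters positions out without eating any characters.
Scanning left to right: at [3:6] → '880'.
Since nothing is captured, `findall` lists the 1 matched substring directly.

['880']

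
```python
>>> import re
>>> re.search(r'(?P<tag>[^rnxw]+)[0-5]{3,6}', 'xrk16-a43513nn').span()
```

(2, 12)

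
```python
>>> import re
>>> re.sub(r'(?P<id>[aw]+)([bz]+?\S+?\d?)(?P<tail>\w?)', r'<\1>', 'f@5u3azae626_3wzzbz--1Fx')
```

The pattern matches one or more of one of [aw] (captured as 'id'); then one or more of one of [bz] (lazy), then one or more of a non-whitespace character (lazy), then optionally a digit (captured); then optionally a word character (captured as 'tail').
Lazy quantifiers expand one character at a time until the remainder of the pattern can match.
Matches: at [5:9] → 'azae'; at [14:18] → 'wzzb'.
The replacement refers to a captured group, so each match is rewritten using its own captured text.

'f@5u3<a>626_3<w>z--1Fx'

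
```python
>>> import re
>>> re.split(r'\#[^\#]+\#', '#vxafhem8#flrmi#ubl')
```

['', 'flrmi#ubl']

Each match becomes a cut point; 2 segments remain.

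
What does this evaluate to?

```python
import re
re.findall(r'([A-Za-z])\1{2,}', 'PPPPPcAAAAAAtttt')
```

['P', 'A', 't']

After group 1 captures some text, `\1` only succeeds where that same text appears again.
Matches: at [0:5] match 'PPPPP', group 1 = 'P'; at [6:12] match 'AAAAAA', group 1 = 'A'; at [12:16] match 'tttt', group 1 = 't'.
With a single group, `findall` returns only what that group captured — 3 items.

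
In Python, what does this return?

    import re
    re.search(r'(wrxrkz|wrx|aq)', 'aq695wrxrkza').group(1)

`re.search` tries every starting position until one works.
The match spans [0:2] → 'aq'.
Captured: group 1 = 'aq'.

'aq'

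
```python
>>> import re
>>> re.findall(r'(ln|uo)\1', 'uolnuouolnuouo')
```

`\1` is not a pattern — it's the concrete string captured by group 1, re-applied verbatim.
Scanning left to right: at [4:8] match 'uouo', group 1 = 'uo'; at [10:14] match 'uouo', group 1 = 'uo'.
With a single group, `findall` returns only what that group captured — 2 items.

['uo', 'uo']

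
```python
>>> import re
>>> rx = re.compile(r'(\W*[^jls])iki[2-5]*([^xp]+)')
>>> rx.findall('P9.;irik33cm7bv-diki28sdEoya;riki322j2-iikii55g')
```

This matches zero or more of a non-word character, then any character except [jls] (captured); then the literal 'iki', then zero or more of a character in [2-5]; then one or more of any character except [xp] (captured).
Scanning left to right: at [15:47] match '-diki28sdEoya;riki322j2-iikii55g', groups = ('-d', '8sdEoya;riki322j2-iikii55g').
Multiple groups make `findall` return tuples — one 2-tuple for the one match.

[('-d', '8sdEoya;riki322j2-iikii55g')]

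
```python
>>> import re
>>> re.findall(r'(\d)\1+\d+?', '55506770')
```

['5', '7']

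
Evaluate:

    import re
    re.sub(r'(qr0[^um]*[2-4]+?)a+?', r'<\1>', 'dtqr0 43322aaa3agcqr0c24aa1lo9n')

Pattern: the literal 'qr0', then zero or more of any character except [um], then one or more of a character in [2-4] (lazy) (captured); then one or more of a literal 'a' (lazy).
The replacement refers to a captured group, so each match is rewritten using its own captured text.

'dt<qr0 43322aaa3agcqr0c24>a1lo9n'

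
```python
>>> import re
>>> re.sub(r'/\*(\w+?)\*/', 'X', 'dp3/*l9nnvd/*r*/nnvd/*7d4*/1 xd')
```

'dp3/*l9nnvdXnnvdX1 xd'

Matches: at [11:16] → '/*r*/'; at [20:27] → '/*7d4*/'.
Each match is replaced by 'X'.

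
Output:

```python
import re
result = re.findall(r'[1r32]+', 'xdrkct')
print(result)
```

['r']

The pattern matches one or more of one of [1r32].
Walking the string: at [2:3] → 'r'.
`findall` yields the raw match text (1 of them) because the pattern has no groups.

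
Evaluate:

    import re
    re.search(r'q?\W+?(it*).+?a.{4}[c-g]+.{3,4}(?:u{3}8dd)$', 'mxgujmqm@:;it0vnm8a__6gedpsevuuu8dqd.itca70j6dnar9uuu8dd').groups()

Pattern: optionally the literal 'q', then one or more of a non-word character (lazy); then a literal 'i', then zero or more of the literal 't' (captured); then one or more of any character (lazy); then a literal 'a'; then exactly 4 of any character, then one or more of a character in [c-g], then 3 to 4 of any character; then exactly 3 of a literal 'u', then the literal '8dd' (non-capturing group); then anchored at the end.
Unlike `match`, `search` isn't anchored — it looks for the pattern anywhere in the string.
The match spans [8:56] → '@:;it0vnm8a__6gedpsevuuu8dqd.itca70j6dnar9uuu8dd'.
Captured: group 1 = 'it'.

('it',)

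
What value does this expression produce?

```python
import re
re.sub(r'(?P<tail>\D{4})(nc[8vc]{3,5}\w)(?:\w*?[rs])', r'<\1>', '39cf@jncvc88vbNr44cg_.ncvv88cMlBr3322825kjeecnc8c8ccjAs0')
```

This matches exactly 4 of a non-digit (captured as 'tail'); then the literal 'nc', then 3 to 5 of one of [8vc], then a word character (captured); then zero or more of a word character (lazy), then one of [rs] (non-capturing group).
The `?` after the quantifier makes it lazy — it takes as little as possible before letting the rest of the pattern try.
Matches: at [2:16] → 'cf@jncvc88vbNr'; at [18:33] → 'cg_.ncvv88cMlBr'; at [41:55] → 'jeecnc8c8ccjAs'.
Each match is replaced using the text its own group 1 captured.

'39<cf@j>44<cg_.>3322825k<jeec>0'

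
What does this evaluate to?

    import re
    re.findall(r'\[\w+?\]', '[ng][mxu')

Since nothing is captured, `findall` lists the 1 matched substring directly.

['[ng]']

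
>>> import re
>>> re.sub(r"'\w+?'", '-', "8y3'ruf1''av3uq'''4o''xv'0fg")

Matches: at [3:9] → "'ruf1'"; at [9:16] → "'av3uq'"; at [17:21] → "'4o'"; at [21:25] → "'xv'".
Every occurrence is swapped for '-'.

"8y3--'--0fg"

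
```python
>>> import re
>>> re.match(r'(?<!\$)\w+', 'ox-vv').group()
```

'ox'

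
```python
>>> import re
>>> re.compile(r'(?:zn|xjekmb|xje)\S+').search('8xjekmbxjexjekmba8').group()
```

'xjekmbxjexjekmba8'

`search` walks the string left to right and returns the first match it finds.
The match spans [1:18] → 'xjekmbxjexjekmba8'.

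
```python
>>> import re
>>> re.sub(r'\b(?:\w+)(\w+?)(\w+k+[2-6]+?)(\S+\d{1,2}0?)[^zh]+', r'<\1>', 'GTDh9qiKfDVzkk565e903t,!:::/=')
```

This matches a word boundary (`\b`, zero-width); then one or more of a word character (non-capturing group); then one or more of a word character (lazy) (captured); then one or more of a word character, then one or more of a literal 'k', then one or more of a character in [2-6] (lazy) (captured); then one or more of a non-whitespace character, then 1 to 2 of a digit, then optionally the literal '0' (captured); then one or more of any character except [zh].
Matches: at [0:29] → 'GTDh9qiKfDVzkk565e903t,!:::/='.
Each match is replaced using the text its own group 1 captured.

'<z>'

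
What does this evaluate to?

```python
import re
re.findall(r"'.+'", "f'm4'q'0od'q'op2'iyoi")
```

["'m4'q'0od'q'op2'"]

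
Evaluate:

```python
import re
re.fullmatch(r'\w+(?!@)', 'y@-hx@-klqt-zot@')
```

None

`re.fullmatch` requires the pattern to consume the entire string.
Here the pattern can't cover the whole string, so the call returns None.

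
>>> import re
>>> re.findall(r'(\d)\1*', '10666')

`\1` has to match the exact text group 1 already captured.
Because there's exactly one group, `findall` drops the full match and keeps group 1 from each hit.

['1', '0', '6']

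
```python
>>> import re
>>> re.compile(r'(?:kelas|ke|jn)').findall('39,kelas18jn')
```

['kelas', 'jn']

`|` is ordered: at each position the engine commits to the first alternative that works.
Walking the string: at [3:8] → 'kelas'; at [10:12] → 'jn'.
Since nothing is captured, `findall` lists the 2 matched substrings directly.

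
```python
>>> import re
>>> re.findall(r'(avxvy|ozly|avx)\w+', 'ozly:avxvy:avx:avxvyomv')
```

Alternation tries branches left to right and keeps the first one that lets the overall match succeed at that position.
Walking the string: at [5:10] match 'avxvy', group 1 = 'avx'; at [15:23] match 'avxvyomv', group 1 = 'avxvy'.
`findall` collects group 1 from each match (2 total).

['avx', 'avxvy']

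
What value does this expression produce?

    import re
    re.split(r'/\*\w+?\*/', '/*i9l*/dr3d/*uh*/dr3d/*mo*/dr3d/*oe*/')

['', 'dr3d', 'dr3d', 'dr3d', '']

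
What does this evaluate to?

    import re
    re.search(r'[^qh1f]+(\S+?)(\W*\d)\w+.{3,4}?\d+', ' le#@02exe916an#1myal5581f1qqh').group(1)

'16an'

The match spans [0:27] → ' le#@02exe916an#1myal5581f1'.
Captured: group 1 = '16an', group 2 = '#1'.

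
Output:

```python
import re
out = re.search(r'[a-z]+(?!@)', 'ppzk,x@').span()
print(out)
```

Because the assertion is negative and zero-width, positions next to the forbidden text are skipped.
`re.search` tries every starting position until one works.
The match spans [0:4] → 'ppzk'.

(0, 4)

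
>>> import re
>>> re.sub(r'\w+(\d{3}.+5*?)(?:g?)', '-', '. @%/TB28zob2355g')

This matches one or more of a word character; then exactly 3 of a digit, then one or more of any character, then zero or more of a literal '5' (lazy) (captured); then optionally a literal 'g' (non-capturing group).
Matches: at [5:17] → 'TB28zob2355g'.
`sub` substitutes '-' at each match site.

'. @%/-'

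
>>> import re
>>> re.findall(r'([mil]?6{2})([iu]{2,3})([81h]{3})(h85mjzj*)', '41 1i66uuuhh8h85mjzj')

[('i66', 'uuu', 'hh8', 'h85mjzj')]

This matches optionally one of [mil], then exactly 2 of a literal '6' (captured); then 2 to 3 of one of [iu] (captured); then exactly 3 of one of [81h] (captured); then the literal 'h85', then the literal 'mjz', then zero or more of the literal 'j' (captured).
4 groups means the one result is a tuple of 4 captured strings — 1 here.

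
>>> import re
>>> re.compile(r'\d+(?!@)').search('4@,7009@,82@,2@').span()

The negative lookahead/lookbehind blocks any match where the forbidden context is present.
The match spans [3:6] → '700'.

(3, 6)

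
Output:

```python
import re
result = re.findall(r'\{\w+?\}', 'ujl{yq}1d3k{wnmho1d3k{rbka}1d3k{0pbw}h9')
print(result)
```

Matches: at [3:7] → '{yq}'; at [21:27] → '{rbka}'; at [31:37] → '{0pbw}'.
With no groups in the pattern, `findall` gives back each whole match — 3 here.

['{yq}', '{rbka}', '{0pbw}']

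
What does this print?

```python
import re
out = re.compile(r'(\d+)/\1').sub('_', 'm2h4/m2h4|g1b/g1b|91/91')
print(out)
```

m2h4/m2h4|g1b/g1b|_

`\1` is not a pattern — it's the concrete string captured by group 1, re-applied verbatim.
Every occurrence is swapped for '_'.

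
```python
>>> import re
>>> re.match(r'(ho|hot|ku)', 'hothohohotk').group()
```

'ho'

With `match`, the pattern is implicitly anchored at the beginning.
The match spans [0:2] → 'ho'.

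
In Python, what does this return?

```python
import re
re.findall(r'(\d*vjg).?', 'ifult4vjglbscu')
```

['4vjg']

This matches zero or more of a digit, then the literal 'vjg' (captured); then optionally any character.
Because there's exactly one group, `findall` drops the full match and keeps group 1 from the one hit.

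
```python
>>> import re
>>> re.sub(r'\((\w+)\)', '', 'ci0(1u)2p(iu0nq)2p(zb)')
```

Each match is replaced by ''.

'ci02p2p'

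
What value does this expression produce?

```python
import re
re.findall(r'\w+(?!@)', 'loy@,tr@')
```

['lo', 't']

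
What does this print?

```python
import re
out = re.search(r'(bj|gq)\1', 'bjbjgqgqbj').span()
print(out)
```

After group 1 captures some text, `\1` only succeeds where that same text appears again.
The match spans [0:4] → 'bjbj'.

(0, 4)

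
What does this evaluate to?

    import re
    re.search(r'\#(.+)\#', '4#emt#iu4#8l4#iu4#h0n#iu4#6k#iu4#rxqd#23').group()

`re.search` scans for the first position where the pattern succeeds.
The match spans [1:38] → '#emt#iu4#8l4#iu4#h0n#iu4#6k#iu4#rxqd#'.
Captured: group 1 = 'emt#iu4#8l4#iu4#h0n#iu4#6k#iu4#rxqd'.

'#emt#iu4#8l4#iu4#h0n#iu4#6k#iu4#rxqd#'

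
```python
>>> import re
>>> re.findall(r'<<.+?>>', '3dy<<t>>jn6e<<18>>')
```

Lazy quantifiers expand one character at a time until the remainder of the pattern can match.
Scanning left to right: at [3:8] → '<<t>>'; at [12:18] → '<<18>>'.
No capturing groups, so `findall` returns the 2 full match strings.

['<<t>>', '<<18>>']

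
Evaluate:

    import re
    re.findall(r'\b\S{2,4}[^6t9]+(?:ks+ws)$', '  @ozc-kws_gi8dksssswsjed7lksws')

['ozc-kws_gi8dksssswsjed7lksws']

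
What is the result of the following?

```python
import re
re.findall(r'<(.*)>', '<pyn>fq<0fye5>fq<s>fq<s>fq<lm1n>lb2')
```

Matches: at [0:32] match '<pyn>fq<0fye5>fq<s>fq<s>fq<lm1n>', group 1 = 'pyn>fq<0fye5>fq<s>fq<s>fq<lm1n'.
With a single group, `findall` returns only what that group captured — 1 item.

['pyn>fq<0fye5>fq<s>fq<s>fq<lm1n']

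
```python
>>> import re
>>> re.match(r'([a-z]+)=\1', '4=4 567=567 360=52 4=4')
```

None

`re.match` won't scan ahead — the pattern has to work from the very first character.
Here position 0 doesn't satisfy it, so the call returns None.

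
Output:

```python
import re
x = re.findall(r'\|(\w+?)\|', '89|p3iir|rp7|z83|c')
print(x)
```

Matches: at [2:9] match '|p3iir|', group 1 = 'p3iir'; at [12:17] match '|z83|', group 1 = 'z83'.
One capturing group, so `findall` returns just the captured substring from each match — 2 in all.

['p3iir', 'z83']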